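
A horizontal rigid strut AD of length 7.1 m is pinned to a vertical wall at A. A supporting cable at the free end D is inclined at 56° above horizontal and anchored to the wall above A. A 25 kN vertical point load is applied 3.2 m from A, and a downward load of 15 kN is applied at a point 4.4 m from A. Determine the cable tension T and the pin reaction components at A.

T = 24.80 kN, A_x = 13.87 kN, A_y = 19.44 kN

ΣM about A: T·sin56°·7.1 − 25·3.2 − 15·4.4 = 0 → T = 146/(7.1·0.829038) = 24.8039 ≈ 24.80 kN.
ΣF_x = 0: A_x − T·cos56° = 0 → A_x = 24.8039 × 0.559193 = 13.87 kN.
ΣF_y = 0: A_y + T·sin56° − 25 − 15 = 0 → A_y = 40 − 24.8039 × 0.829038 = 19.44 kN.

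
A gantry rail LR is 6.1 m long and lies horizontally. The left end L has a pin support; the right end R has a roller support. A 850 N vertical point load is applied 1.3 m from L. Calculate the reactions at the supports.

Taking moments about L: R_y·6.1 − 850·1.3 = 0 → R_y = 1105/6.1 = 181.148 ≈ 181.1 N.
ΣF_y = 0: L_y + 181.148 − 850 = 0 → L_y = 668.9 N.
ΣF_x = 0: no horizontal applied forces, so L_x = 0.

L_x = 0, L_y = 668.9 N, R_y = 181.1 N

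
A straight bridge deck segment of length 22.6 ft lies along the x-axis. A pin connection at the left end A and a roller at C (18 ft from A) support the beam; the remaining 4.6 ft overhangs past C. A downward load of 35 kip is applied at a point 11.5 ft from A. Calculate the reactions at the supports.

A_x = 0, A_y = 12.64 kip, C_y = 22.36 kip

Moments about A: C_y·18 − 35·11.5 = 0 → C_y = 402.5/18 = 22.3611 ≈ 22.36 kip.
ΣF_y = 0: A_y + 22.3611 − 35 = 0 → A_y = 12.64 kip.
ΣF_x = 0: no horizontal applied forces, so A_x = 0.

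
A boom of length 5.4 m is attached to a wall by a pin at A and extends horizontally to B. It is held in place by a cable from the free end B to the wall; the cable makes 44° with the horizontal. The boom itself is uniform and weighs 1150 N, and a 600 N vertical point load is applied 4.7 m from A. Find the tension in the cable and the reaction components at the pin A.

T = 1580 N, A_x = 1136 N, A_y = 652.8 N

ΣM about A: T·sin44°·5.4 − 1150·2.7 − 600·4.7 = 0 → T = 5925/(5.4·0.694658) = 1579.51 ≈ 1580 N.
ΣF_x = 0: A_x − T·cos44° = 0 → A_x = 1579.51 × 0.71934 = 1136 N.
ΣF_y = 0: A_y + T·sin44° − 1150 − 600 = 0 → A_y = 1750 − 1579.51 × 0.694658 = 652.8 N.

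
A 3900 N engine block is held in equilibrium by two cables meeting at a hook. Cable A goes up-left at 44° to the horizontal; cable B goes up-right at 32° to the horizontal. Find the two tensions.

T_A = 3409 N, T_B = 2891 N

ΣF_x = 0: −T_A·cos44° + T_B·cos32° = 0 → T_B = 0.84823·T_A.
ΣF_y = 0: T_A·sin44° + T_B·sin32° = 3900.
Substitute: T_A·(0.694658 + 0.84823·0.529919) = 3900 → T_A = 3408.64 ≈ 3409 N.
Then T_B = 0.84823 × 3408.64 = 2891 N.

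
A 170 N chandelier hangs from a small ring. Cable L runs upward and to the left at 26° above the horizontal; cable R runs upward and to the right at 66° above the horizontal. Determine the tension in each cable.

ΣF_x = 0: −T_L·cos26° + T_R·cos66° = 0 → T_R = 2.20977·T_L.
ΣF_y = 0: T_L·sin26° + T_R·sin66° = 170.
Substitute: T_L·(0.438371 + 2.20977·0.913545) = 170 → T_L = 69.1874 ≈ 69.19 N.
Then T_R = 2.20977 × 69.1874 = 152.9 N.

T_L = 69.19 N, T_R = 152.9 N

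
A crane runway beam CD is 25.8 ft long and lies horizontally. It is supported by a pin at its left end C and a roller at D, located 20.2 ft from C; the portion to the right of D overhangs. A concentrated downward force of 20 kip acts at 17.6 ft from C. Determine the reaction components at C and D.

C_x = 0, C_y = 2.574 kip, D_y = 17.43 kip

Taking moments about C: D_y·20.2 − 20·17.6 = 0 → D_y = 352/20.2 = 17.4257 ≈ 17.43 kip.
ΣF_y = 0: C_y + 17.4257 − 20 = 0 → C_y = 2.574 kip.
ΣF_x = 0: no horizontal applied forces, so C_x = 0.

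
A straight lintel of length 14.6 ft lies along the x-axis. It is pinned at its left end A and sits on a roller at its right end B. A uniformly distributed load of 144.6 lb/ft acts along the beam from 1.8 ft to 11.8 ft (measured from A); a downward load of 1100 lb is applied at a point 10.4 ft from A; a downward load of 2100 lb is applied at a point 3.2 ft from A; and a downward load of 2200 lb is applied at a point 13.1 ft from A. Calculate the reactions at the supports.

A_x = 0, A_y = 2955 lb, B_y = 3891 lb

Resultant of the distributed load: 144.6 × 10 = 1446 lb at 6.8 ft from A.
Moments about A: B_y·14.6 − (144.6·10)·6.8 − 1100·10.4 − 2100·3.2 − 2200·13.1 = 0 → B_y = 56812.8/14.6 = 3891.29 ≈ 3891 lb.
ΣF_y = 0: A_y + 3891.29 − 144.6·10 − 1100 − 2100 − 2200 = 0 → A_y = 2955 lb.
ΣF_x = 0: no horizontal applied forces, so A_x = 0.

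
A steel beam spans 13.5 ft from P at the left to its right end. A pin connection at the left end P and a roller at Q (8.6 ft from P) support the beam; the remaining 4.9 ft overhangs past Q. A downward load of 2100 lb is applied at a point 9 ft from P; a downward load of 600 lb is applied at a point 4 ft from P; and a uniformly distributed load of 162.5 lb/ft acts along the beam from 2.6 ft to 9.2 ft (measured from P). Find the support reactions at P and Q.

Resultant of the distributed load: 162.5 × 6.6 = 1072.5 lb at 5.9 ft from P.
Moments about P: Q_y·8.6 − 2100·9 − 600·4 − (162.5·6.6)·5.9 = 0 → Q_y = 27627.75/8.6 = 3212.53 ≈ 3213 lb.
ΣF_y = 0: P_y + 3212.53 − 2100 − 600 − 162.5·6.6 = 0 → P_y = 560.0 lb.
ΣF_x = 0: no horizontal applied forces, so P_x = 0.

P_x = 0, P_y = 560.0 lb, Q_y = 3213 lb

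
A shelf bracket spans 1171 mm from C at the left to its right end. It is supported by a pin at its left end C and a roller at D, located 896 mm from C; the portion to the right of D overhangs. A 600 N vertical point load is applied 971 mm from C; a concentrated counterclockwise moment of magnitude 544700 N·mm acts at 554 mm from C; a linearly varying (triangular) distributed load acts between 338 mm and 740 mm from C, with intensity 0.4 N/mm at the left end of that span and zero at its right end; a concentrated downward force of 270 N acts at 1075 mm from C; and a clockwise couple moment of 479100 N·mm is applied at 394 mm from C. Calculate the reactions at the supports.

Resultant of the triangular load: ½ × 0.4 × 402 = 80.4 N, acting at 472 mm from C (one-third of the span from the peak).
ΣM about C: D_y·896 − 600·971 + 544700 − (½·0.4·402)·472 − 270·1075 − 479100 = 0 → D_y = 845198.8/896 = 943.302 ≈ 943.3 N.
ΣF_y = 0: C_y + 943.302 − 600 − ½·0.4·402 − 270 = 0 → C_y = 7.098 N.
ΣF_x = 0: no horizontal applied forces, so C_x = 0.

C_x = 0, C_y = 7.098 N, D_y = 943.3 N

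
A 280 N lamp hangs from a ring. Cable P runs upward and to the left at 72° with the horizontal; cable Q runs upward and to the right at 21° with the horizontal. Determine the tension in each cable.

ΣF_x = 0: −T_P·cos72° + T_Q·cos21° = 0 → T_Q = 0.331002·T_P.
ΣF_y = 0: T_P·sin72° + T_Q·sin21° = 280.
Substitute: T_P·(0.951057 + 0.331002·0.358368) = 280 → T_P = 261.761 ≈ 261.8 N.
Then T_Q = 0.331002 × 261.761 = 86.64 N.

T_P = 261.8 N, T_Q = 86.64 N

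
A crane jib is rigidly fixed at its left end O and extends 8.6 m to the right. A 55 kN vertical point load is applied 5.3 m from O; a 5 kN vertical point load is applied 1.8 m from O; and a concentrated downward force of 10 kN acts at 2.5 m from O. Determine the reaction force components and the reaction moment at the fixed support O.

O_x = 0, O_y = 70.00 kN, M_O = 325.5 kN·m

ΣF_x = 0: O_x = 0.
ΣF_y = 0: O_y − 55 − 5 − 10 = 0 → O_y = 70.00 kN.
ΣM about O: M_O − 55·5.3 − 5·1.8 − 10·2.5 = 0 → M_O = 325.5 kN·m.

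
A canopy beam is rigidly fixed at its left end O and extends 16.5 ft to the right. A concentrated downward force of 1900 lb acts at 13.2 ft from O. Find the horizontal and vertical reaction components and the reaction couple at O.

O_x = 0, O_y = 1900 lb, M_O = 25080 lb·ft

ΣF_x = 0: O_x = 0.
ΣF_y = 0: O_y − 1900 = 0 → O_y = 1900 lb.
ΣM about O: M_O − 1900·13.2 = 0 → M_O = 25080 lb·ft.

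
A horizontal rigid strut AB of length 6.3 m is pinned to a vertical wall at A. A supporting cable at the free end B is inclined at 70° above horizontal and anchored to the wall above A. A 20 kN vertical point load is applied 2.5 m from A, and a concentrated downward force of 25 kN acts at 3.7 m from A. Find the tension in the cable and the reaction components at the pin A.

ΣM about A: T·sin70°·6.3 − 20·2.5 − 25·3.7 = 0 → T = 142.5/(6.3·0.939693) = 24.0707 ≈ 24.07 kN.
ΣF_x = 0: A_x − T·cos70° = 0 → A_x = 24.0707 × 0.34202 = 8.233 kN.
ΣF_y = 0: A_y + T·sin70° − 20 − 25 = 0 → A_y = 45 − 24.0707 × 0.939693 = 22.38 kN.

T = 24.07 kN, A_x = 8.233 kN, A_y = 22.38 kN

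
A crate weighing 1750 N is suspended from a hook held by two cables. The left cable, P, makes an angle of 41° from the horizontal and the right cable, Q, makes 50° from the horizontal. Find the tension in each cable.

T_P = 1125 N, T_Q = 1321 N

ΣF_x = 0: −T_P·cos41° + T_Q·cos50° = 0 → T_Q = 1.17412·T_P.
ΣF_y = 0: T_P·sin41° + T_Q·sin50° = 1750.
Substitute: T_P·(0.656059 + 1.17412·0.766044) = 1750 → T_P = 1125.05 ≈ 1125 N.
Then T_Q = 1.17412 × 1125.05 = 1321 N.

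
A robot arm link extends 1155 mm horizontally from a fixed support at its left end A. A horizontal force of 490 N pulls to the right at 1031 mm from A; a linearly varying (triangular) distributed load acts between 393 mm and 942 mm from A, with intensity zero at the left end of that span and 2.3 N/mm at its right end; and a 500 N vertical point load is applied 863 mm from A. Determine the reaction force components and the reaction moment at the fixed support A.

Resultant of the triangular load: ½ × 2.3 × 549 = 631.35 N, acting at 759 mm from A (one-third of the span from the peak).
ΣF_x = 0: A_x + 490 = 0 → A_x = -490.0 N.
ΣF_y = 0: A_y − ½·2.3·549 − 500 = 0 → A_y = 1131 N.
ΣM about A: M_A − (½·2.3·549)·759 − 500·863 = 0 → M_A = 910700 N·mm.

A_x = -490.0 N, A_y = 1131 N, M_A = 910700 N·mm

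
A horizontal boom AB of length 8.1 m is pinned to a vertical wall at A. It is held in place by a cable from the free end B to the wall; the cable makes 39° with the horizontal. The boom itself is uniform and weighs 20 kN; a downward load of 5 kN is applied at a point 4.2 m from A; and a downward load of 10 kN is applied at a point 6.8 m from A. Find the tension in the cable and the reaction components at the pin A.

ΣM about A: T·sin39°·8.1 − 20·4.05 − 5·4.2 − 10·6.8 = 0 → T = 170/(8.1·0.62932) = 33.3497 ≈ 33.35 kN.
ΣF_x = 0: A_x − T·cos39° = 0 → A_x = 33.3497 × 0.777146 = 25.92 kN.
ΣF_y = 0: A_y + T·sin39° − 20 − 5 − 10 = 0 → A_y = 35 − 33.3497 × 0.62932 = 14.01 kN.

T = 33.35 kN, A_x = 25.92 kN, A_y = 14.01 kN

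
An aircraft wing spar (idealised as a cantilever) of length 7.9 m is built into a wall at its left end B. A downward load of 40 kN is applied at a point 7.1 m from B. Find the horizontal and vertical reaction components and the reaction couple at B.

ΣF_x = 0: B_x = 0.
ΣF_y = 0: B_y − 40 = 0 → B_y = 40.00 kN.
ΣM about B: M_B − 40·7.1 = 0 → M_B = 284.0 kN·m.

B_x = 0, B_y = 40.00 kN, M_B = 284.0 kN·m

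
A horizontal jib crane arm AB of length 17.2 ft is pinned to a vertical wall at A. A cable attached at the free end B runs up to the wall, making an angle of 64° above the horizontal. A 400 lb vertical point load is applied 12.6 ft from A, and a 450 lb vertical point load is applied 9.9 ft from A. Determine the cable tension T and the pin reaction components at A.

T = 614.2 lb, A_x = 269.2 lb, A_y = 298.0 lb

ΣM about A: T·sin64°·17.2 − 400·12.6 − 450·9.9 = 0 → T = 9495/(17.2·0.898794) = 614.195 ≈ 614.2 lb.
ΣF_x = 0: A_x − T·cos64° = 0 → A_x = 614.195 × 0.438371 = 269.2 lb.
ΣF_y = 0: A_y + T·sin64° − 400 − 450 = 0 → A_y = 850 − 614.195 × 0.898794 = 298.0 lb.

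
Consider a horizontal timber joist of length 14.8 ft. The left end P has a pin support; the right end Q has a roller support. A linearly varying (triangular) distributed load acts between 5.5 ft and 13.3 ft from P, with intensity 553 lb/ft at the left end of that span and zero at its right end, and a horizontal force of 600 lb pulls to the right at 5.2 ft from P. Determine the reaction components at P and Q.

Resultant of the triangular load: ½ × 553 × 7.8 = 2156.7 lb, acting at 8.1 ft from P (one-third of the span from the peak).
ΣM about P: Q_y·14.8 − (½·553·7.8)·8.1 = 0 → Q_y = 17469.27/14.8 = 1180.36 ≈ 1180 lb.
ΣF_y = 0: P_y + 1180.36 − ½·553·7.8 = 0 → P_y = 976.3 lb.
ΣF_x = 0: P_x + 600 = 0 → P_x = -600.0 lb.

P_x = -600.0 lb, P_y = 976.3 lb, Q_y = 1180 lb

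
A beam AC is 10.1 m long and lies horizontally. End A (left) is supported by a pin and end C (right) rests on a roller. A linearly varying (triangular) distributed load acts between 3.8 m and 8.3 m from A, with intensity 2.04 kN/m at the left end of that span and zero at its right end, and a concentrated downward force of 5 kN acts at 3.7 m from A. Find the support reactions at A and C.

Resultant of the triangular load: ½ × 2.04 × 4.5 = 4.59 kN, acting at 5.3 m from A (one-third of the span from the peak).
Taking moments about A: C_y·10.1 − (½·2.04·4.5)·5.3 − 5·3.7 = 0 → C_y = 42.827/10.1 = 4.2403 ≈ 4.240 kN.
ΣF_y = 0: A_y + 4.2403 − ½·2.04·4.5 − 5 = 0 → A_y = 5.350 kN.
ΣF_x = 0: no horizontal applied forces, so A_x = 0.

A_x = 0, A_y = 5.350 kN, C_y = 4.240 kN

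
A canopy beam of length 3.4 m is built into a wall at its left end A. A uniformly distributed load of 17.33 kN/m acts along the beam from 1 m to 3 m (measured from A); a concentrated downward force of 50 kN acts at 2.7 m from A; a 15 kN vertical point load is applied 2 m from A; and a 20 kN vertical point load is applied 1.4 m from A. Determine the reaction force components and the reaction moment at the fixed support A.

Resultant of the distributed load: 17.33 × 2 = 34.66 kN at 2 m from A.
ΣF_x = 0: A_x = 0.
ΣF_y = 0: A_y − 17.33·2 − 50 − 15 − 20 = 0 → A_y = 119.7 kN.
ΣM about A: M_A − (17.33·2)·2 − 50·2.7 − 15·2 − 20·1.4 = 0 → M_A = 262.3 kN·m.

A_x = 0, A_y = 119.7 kN, M_A = 262.3 kN·m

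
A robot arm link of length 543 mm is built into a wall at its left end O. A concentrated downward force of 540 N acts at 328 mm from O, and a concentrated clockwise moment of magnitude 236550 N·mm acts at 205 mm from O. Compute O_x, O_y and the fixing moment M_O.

ΣF_x = 0: O_x = 0.
ΣF_y = 0: O_y − 540 = 0 → O_y = 540.0 N.
ΣM about O: M_O − 540·328 − 236550 = 0 → M_O = 413700 N·mm.

O_x = 0, O_y = 540.0 N, M_O = 413700 N·mm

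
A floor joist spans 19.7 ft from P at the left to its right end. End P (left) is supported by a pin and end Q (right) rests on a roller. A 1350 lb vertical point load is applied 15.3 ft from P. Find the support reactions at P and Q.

P_x = 0, P_y = 301.5 lb, Q_y = 1048 lb

Moments about P: Q_y·19.7 − 1350·15.3 = 0 → Q_y = 20655/19.7 = 1048.48 ≈ 1048 lb.
ΣF_y = 0: P_y + 1048.48 − 1350 = 0 → P_y = 301.5 lb.
ΣF_x = 0: no horizontal applied forces, so P_x = 0.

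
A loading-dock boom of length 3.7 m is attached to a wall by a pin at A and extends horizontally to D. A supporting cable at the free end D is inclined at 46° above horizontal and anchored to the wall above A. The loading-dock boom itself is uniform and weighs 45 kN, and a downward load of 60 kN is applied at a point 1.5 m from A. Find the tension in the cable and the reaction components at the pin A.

ΣM about A: T·sin46°·3.7 − 45·1.85 − 60·1.5 = 0 → T = 173.25/(3.7·0.71934) = 65.0935 ≈ 65.09 kN.
ΣF_x = 0: A_x − T·cos46° = 0 → A_x = 65.0935 × 0.694658 = 45.22 kN.
ΣF_y = 0: A_y + T·sin46° − 45 − 60 = 0 → A_y = 105 − 65.0935 × 0.71934 = 58.18 kN.

T = 65.09 kN, A_x = 45.22 kN, A_y = 58.18 kN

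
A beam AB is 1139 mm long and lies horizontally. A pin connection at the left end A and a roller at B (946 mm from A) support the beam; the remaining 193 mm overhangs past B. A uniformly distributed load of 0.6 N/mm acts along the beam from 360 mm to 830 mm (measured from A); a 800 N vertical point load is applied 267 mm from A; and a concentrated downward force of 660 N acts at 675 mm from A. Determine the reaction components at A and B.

A_x = 0, A_y = 867.9 N, B_y = 874.1 N

Resultant of the distributed load: 0.6 × 470 = 282 N at 595 mm from A.
ΣM about A: B_y·946 − (0.6·470)·595 − 800·267 − 660·675 = 0 → B_y = 826890/946 = 874.091 ≈ 874.1 N.
ΣF_y = 0: A_y + 874.091 − 0.6·470 − 800 − 660 = 0 → A_y = 867.9 N.
ΣF_x = 0: no horizontal applied forces, so A_x = 0.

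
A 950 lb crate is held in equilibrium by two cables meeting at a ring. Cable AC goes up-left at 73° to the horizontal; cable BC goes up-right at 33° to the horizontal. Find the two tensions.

T_AC = 828.8 lb, T_BC = 288.9 lb

ΣF_x = 0: −T_AC·cos73° + T_BC·cos33° = 0 → T_BC = 0.348613·T_AC.
ΣF_y = 0: T_AC·sin73° + T_BC·sin33° = 950.
Substitute: T_AC·(0.956305 + 0.348613·0.544639) = 950 → T_AC = 828.845 ≈ 828.8 lb.
Then T_BC = 0.348613 × 828.845 = 288.9 lb.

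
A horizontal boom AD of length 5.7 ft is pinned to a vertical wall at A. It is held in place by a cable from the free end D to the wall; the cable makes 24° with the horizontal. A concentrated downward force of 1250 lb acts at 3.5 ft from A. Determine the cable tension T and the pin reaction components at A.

ΣM about A: T·sin24°·5.7 − 1250·3.5 = 0 → T = 4375/(5.7·0.406737) = 1887.08 ≈ 1887 lb.
ΣF_x = 0: A_x − T·cos24° = 0 → A_x = 1887.08 × 0.913545 = 1724 lb.
ΣF_y = 0: A_y + T·sin24° − 1250 = 0 → A_y = 1250 − 1887.08 × 0.406737 = 482.5 lb.

T = 1887 lb, A_x = 1724 lb, A_y = 482.5 lb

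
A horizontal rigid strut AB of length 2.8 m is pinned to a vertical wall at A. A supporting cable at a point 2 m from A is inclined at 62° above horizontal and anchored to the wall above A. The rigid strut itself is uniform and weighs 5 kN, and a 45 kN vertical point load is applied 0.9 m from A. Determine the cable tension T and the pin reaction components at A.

ΣM about A: T·sin62°·2 − 5·1.4 − 45·0.9 = 0 → T = 47.5/(2·0.882948) = 26.8985 ≈ 26.90 kN.
ΣF_x = 0: A_x − T·cos62° = 0 → A_x = 26.8985 × 0.469472 = 12.63 kN.
ΣF_y = 0: A_y + T·sin62° − 5 − 45 = 0 → A_y = 50 − 26.8985 × 0.882948 = 26.25 kN.

T = 26.90 kN, A_x = 12.63 kN, A_y = 26.25 kN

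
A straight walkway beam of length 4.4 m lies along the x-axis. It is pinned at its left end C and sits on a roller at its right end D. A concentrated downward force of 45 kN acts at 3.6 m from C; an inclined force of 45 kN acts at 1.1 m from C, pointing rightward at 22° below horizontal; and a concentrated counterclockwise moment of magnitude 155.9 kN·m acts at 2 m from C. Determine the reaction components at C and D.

Taking moments about C: D_y·4.4 − 45·3.6 − 45·sin22°·1.1 + 155.9 = 0 → D_y = 24.643/4.4 = 5.60068 ≈ 5.601 kN.
ΣF_y = 0: C_y + 5.60068 − 45 − 45·sin22° = 0 → C_y = 56.26 kN.
ΣF_x = 0: C_x + 45·cos22° = 0 → C_x = -41.72 kN.

C_x = -41.72 kN, C_y = 56.26 kN, D_y = 5.601 kN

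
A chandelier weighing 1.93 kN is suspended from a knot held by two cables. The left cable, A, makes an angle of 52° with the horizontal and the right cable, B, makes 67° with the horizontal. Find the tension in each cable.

ΣF_x = 0: −T_A·cos52° + T_B·cos67° = 0 → T_B = 1.57567·T_A.
ΣF_y = 0: T_A·sin52° + T_B·sin67° = 1.93.
Substitute: T_A·(0.788011 + 1.57567·0.920505) = 1.93 → T_A = 0.862214 ≈ 0.8622 kN.
Then T_B = 1.57567 × 0.862214 = 1.359 kN.

T_A = 0.8622 kN, T_B = 1.359 kN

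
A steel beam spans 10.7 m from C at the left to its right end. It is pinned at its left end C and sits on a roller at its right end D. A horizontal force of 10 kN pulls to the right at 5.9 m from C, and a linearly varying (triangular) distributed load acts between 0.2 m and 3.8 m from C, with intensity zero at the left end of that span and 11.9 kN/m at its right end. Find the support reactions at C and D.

C_x = -10.00 kN, C_y = 16.22 kN, D_y = 5.205 kN

Resultant of the triangular load: ½ × 11.9 × 3.6 = 21.42 kN, acting at 2.6 m from C (one-third of the span from the peak).
ΣM about C: D_y·10.7 − (½·11.9·3.6)·2.6 = 0 → D_y = 55.692/10.7 = 5.20486 ≈ 5.205 kN.
ΣF_y = 0: C_y + 5.20486 − ½·11.9·3.6 = 0 → C_y = 16.22 kN.
ΣF_x = 0: C_x + 10 = 0 → C_x = -10.00 kN.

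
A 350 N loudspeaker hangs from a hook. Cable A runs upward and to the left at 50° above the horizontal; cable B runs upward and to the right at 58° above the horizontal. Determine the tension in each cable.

ΣF_x = 0: −T_A·cos50° + T_B·cos58° = 0 → T_B = 1.21299·T_A.
ΣF_y = 0: T_A·sin50° + T_B·sin58° = 350.
Substitute: T_A·(0.766044 + 1.21299·0.848048) = 350 → T_A = 195.017 ≈ 195.0 N.
Then T_B = 1.21299 × 195.017 = 236.6 N.

T_A = 195.0 N, T_B = 236.6 N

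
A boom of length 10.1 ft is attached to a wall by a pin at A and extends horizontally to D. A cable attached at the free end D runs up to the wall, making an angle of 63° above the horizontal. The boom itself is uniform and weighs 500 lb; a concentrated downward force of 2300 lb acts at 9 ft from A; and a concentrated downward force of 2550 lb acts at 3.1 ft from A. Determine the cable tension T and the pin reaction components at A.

T = 3459 lb, A_x = 1570 lb, A_y = 2268 lb

ΣM about A: T·sin63°·10.1 − 500·5.05 − 2300·9 − 2550·3.1 = 0 → T = 31130/(10.1·0.891007) = 3459.21 ≈ 3459 lb.
ΣF_x = 0: A_x − T·cos63° = 0 → A_x = 3459.21 × 0.45399 = 1570 lb.
ΣF_y = 0: A_y + T·sin63° − 500 − 2300 − 2550 = 0 → A_y = 5350 − 3459.21 × 0.891007 = 2268 lb.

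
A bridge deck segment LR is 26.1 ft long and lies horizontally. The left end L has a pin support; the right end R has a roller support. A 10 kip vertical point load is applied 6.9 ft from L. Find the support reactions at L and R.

L_x = 0, L_y = 7.356 kip, R_y = 2.644 kip

Moments about L: R_y·26.1 − 10·6.9 = 0 → R_y = 69/26.1 = 2.64368 ≈ 2.644 kip.
ΣF_y = 0: L_y + 2.64368 − 10 = 0 → L_y = 7.356 kip.
ΣF_x = 0: no horizontal applied forces, so L_x = 0.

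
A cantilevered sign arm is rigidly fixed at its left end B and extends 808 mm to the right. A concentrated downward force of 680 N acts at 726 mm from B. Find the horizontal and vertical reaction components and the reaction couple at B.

B_x = 0, B_y = 680.0 N, M_B = 493700 N·mm

ΣF_x = 0: B_x = 0.
ΣF_y = 0: B_y − 680 = 0 → B_y = 680.0 N.
ΣM about B: M_B − 680·726 = 0 → M_B = 493700 N·mm.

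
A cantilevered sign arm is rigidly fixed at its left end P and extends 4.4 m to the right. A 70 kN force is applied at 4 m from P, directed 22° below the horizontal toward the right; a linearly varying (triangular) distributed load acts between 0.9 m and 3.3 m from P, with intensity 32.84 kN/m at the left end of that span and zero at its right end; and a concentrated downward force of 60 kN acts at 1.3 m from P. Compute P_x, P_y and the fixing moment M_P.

P_x = -64.90 kN, P_y = 125.6 kN, M_P = 249.9 kN·m

Resultant of the triangular load: ½ × 32.84 × 2.4 = 39.408 kN, acting at 1.7 m from P (one-third of the span from the peak).
ΣF_x = 0: P_x + 70·cos22° = 0 → P_x = -64.90 kN.
ΣF_y = 0: P_y − 70·sin22° − ½·32.84·2.4 − 60 = 0 → P_y = 125.6 kN.
ΣM about P: M_P − 70·sin22°·4 − (½·32.84·2.4)·1.7 − 60·1.3 = 0 → M_P = 249.9 kN·m.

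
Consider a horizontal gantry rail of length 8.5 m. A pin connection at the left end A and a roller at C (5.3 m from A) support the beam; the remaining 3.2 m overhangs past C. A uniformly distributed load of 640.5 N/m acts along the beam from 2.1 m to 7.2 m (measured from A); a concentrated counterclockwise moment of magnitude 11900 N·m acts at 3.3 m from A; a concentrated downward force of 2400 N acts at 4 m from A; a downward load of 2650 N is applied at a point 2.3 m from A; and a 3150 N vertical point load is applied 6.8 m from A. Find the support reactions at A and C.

Resultant of the distributed load: 640.5 × 5.1 = 3266.55 N at 4.65 m from A.
Taking moments about A: C_y·5.3 − (640.5·5.1)·4.65 + 11900 − 2400·4 − 2650·2.3 − 3150·6.8 = 0 → C_y = 40404.4575/5.3 = 7623.48 ≈ 7623 N.
ΣF_y = 0: A_y + 7623.48 − 640.5·5.1 − 2400 − 2650 − 3150 = 0 → A_y = 3843 N.
ΣF_x = 0: no horizontal applied forces, so A_x = 0.

A_x = 0, A_y = 3843 N, C_y = 7623 N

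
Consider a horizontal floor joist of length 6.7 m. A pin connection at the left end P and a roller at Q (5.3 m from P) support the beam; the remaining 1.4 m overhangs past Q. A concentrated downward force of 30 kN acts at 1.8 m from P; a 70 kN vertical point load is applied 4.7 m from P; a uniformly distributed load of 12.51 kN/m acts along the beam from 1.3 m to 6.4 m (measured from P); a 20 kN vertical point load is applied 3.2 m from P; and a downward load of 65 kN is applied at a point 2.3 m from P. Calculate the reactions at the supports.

Resultant of the distributed load: 12.51 × 5.1 = 63.801 kN at 3.85 m from P.
Taking moments about P: Q_y·5.3 − 30·1.8 − 70·4.7 − (12.51·5.1)·3.85 − 20·3.2 − 65·2.3 = 0 → Q_y = 842.13385/5.3 = 158.893 ≈ 158.9 kN.
ΣF_y = 0: P_y + 158.893 − 30 − 70 − 12.51·5.1 − 20 − 65 = 0 → P_y = 89.91 kN.
ΣF_x = 0: no horizontal applied forces, so P_x = 0.

P_x = 0, P_y = 89.91 kN, Q_y = 158.9 kN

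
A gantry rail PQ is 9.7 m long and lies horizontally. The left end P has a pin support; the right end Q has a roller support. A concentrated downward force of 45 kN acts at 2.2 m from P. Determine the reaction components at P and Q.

P_x = 0, P_y = 34.79 kN, Q_y = 10.21 kN

Moments about P: Q_y·9.7 − 45·2.2 = 0 → Q_y = 99/9.7 = 10.2062 ≈ 10.21 kN.
ΣF_y = 0: P_y + 10.2062 − 45 = 0 → P_y = 34.79 kN.
ΣF_x = 0: no horizontal applied forces, so P_x = 0.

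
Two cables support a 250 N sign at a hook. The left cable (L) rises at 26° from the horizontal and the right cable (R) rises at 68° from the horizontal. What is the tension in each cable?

T_L = 93.88 N, T_R = 225.2 N

ΣF_x = 0: −T_L·cos26° + T_R·cos68° = 0 → T_R = 2.3993·T_L.
ΣF_y = 0: T_L·sin26° + T_R·sin68° = 250.
Substitute: T_L·(0.438371 + 2.3993·0.927184) = 250 → T_L = 93.8804 ≈ 93.88 N.
Then T_R = 2.3993 × 93.8804 = 225.2 N.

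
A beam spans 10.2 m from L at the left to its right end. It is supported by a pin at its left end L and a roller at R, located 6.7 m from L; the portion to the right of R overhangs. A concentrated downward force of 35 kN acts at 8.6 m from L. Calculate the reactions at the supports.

Moments about L: R_y·6.7 − 35·8.6 = 0 → R_y = 301/6.7 = 44.9254 ≈ 44.93 kN.
ΣF_y = 0: L_y + 44.9254 − 35 = 0 → L_y = -9.925 kN.
ΣF_x = 0: no horizontal applied forces, so L_x = 0.

L_x = 0, L_y = -9.925 kN, R_y = 44.93 kN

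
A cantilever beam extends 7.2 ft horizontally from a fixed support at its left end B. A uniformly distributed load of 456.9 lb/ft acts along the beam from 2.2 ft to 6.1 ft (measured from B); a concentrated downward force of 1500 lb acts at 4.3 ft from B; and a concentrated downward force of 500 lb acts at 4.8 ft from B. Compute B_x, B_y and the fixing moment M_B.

Resultant of the distributed load: 456.9 × 3.9 = 1781.91 lb at 4.15 ft from B.
ΣF_x = 0: B_x = 0.
ΣF_y = 0: B_y − 456.9·3.9 − 1500 − 500 = 0 → B_y = 3782 lb.
ΣM about B: M_B − (456.9·3.9)·4.15 − 1500·4.3 − 500·4.8 = 0 → M_B = 16240 lb·ft.

B_x = 0, B_y = 3782 lb, M_B = 16240 lb·ft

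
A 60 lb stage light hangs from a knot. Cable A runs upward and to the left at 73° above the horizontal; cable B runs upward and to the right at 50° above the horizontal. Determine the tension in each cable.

ΣF_x = 0: −T_A·cos73° + T_B·cos50° = 0 → T_B = 0.45485·T_A.
ΣF_y = 0: T_A·sin73° + T_B·sin50° = 60.
Substitute: T_A·(0.956305 + 0.45485·0.766044) = 60 → T_A = 45.9862 ≈ 45.99 lb.
Then T_B = 0.45485 × 45.9862 = 20.92 lb.

T_A = 45.99 lb, T_B = 20.92 lb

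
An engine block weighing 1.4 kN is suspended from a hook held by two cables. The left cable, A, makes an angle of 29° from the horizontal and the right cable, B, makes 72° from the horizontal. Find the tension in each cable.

T_A = 0.4407 kN, T_B = 1.247 kN

ΣF_x = 0: −T_A·cos29° + T_B·cos72° = 0 → T_B = 2.83033·T_A.
ΣF_y = 0: T_A·sin29° + T_B·sin72° = 1.4.
Substitute: T_A·(0.48481 + 2.83033·0.951057) = 1.4 → T_A = 0.440721 ≈ 0.4407 kN.
Then T_B = 2.83033 × 0.440721 = 1.247 kN.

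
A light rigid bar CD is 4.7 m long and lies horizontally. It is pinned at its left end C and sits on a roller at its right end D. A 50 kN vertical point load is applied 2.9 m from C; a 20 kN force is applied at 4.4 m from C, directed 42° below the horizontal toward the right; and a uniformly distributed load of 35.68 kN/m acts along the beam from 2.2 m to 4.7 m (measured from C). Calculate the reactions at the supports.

Resultant of the distributed load: 35.68 × 2.5 = 89.2 kN at 3.45 m from C.
Taking moments about C: D_y·4.7 − 50·2.9 − 20·sin42°·4.4 − (35.68·2.5)·3.45 = 0 → D_y = 511.623/4.7 = 108.856 ≈ 108.9 kN.
ΣF_y = 0: C_y + 108.856 − 50 − 20·sin42° − 35.68·2.5 = 0 → C_y = 43.73 kN.
ΣF_x = 0: C_x + 20·cos42° = 0 → C_x = -14.86 kN.

C_x = -14.86 kN, C_y = 43.73 kN, D_y = 108.9 kN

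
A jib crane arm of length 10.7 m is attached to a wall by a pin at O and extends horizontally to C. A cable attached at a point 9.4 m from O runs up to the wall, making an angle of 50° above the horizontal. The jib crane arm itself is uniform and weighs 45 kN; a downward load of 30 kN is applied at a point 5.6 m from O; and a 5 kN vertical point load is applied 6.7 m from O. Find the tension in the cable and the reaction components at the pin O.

ΣM about O: T·sin50°·9.4 − 45·5.35 − 30·5.6 − 5·6.7 = 0 → T = 442.25/(9.4·0.766044) = 61.4167 ≈ 61.42 kN.
ΣF_x = 0: O_x − T·cos50° = 0 → O_x = 61.4167 × 0.642788 = 39.48 kN.
ΣF_y = 0: O_y + T·sin50° − 45 − 30 − 5 = 0 → O_y = 80 − 61.4167 × 0.766044 = 32.95 kN.

T = 61.42 kN, O_x = 39.48 kN, O_y = 32.95 kN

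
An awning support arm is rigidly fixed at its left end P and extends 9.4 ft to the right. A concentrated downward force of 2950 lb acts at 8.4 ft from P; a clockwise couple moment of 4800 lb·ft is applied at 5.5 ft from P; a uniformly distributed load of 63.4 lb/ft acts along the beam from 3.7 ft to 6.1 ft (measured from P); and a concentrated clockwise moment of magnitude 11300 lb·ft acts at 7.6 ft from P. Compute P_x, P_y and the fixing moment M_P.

Resultant of the distributed load: 63.4 × 2.4 = 152.16 lb at 4.9 ft from P.
ΣF_x = 0: P_x = 0.
ΣF_y = 0: P_y − 2950 − 63.4·2.4 = 0 → P_y = 3102 lb.
ΣM about P: M_P − 2950·8.4 − 4800 − (63.4·2.4)·4.9 − 11300 = 0 → M_P = 41630 lb·ft.

P_x = 0, P_y = 3102 lb, M_P = 41630 lb·ft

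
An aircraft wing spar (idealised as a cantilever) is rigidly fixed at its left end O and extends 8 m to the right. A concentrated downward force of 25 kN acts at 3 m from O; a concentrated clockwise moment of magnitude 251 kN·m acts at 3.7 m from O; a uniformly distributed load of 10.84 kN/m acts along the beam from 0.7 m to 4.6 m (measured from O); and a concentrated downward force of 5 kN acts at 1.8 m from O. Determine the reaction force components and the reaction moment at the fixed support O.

O_x = 0, O_y = 72.28 kN, M_O = 447.0 kN·m

Resultant of the distributed load: 10.84 × 3.9 = 42.276 kN at 2.65 m from O.
ΣF_x = 0: O_x = 0.
ΣF_y = 0: O_y − 25 − 10.84·3.9 − 5 = 0 → O_y = 72.28 kN.
ΣM about O: M_O − 25·3 − 251 − (10.84·3.9)·2.65 − 5·1.8 = 0 → M_O = 447.0 kN·m.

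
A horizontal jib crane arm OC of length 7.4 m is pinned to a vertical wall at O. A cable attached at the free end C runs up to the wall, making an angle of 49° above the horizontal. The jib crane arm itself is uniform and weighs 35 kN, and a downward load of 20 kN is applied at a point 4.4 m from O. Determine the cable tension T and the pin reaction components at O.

T = 38.94 kN, O_x = 25.55 kN, O_y = 25.61 kN

ΣM about O: T·sin49°·7.4 − 35·3.7 − 20·4.4 = 0 → T = 217.5/(7.4·0.75471) = 38.9446 ≈ 38.94 kN.
ΣF_x = 0: O_x − T·cos49° = 0 → O_x = 38.9446 × 0.656059 = 25.55 kN.
ΣF_y = 0: O_y + T·sin49° − 35 − 20 = 0 → O_y = 55 − 38.9446 × 0.75471 = 25.61 kN.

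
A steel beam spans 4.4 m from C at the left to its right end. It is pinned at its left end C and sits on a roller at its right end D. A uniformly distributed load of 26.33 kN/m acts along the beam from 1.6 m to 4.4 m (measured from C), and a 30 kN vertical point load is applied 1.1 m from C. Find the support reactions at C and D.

C_x = 0, C_y = 45.96 kN, D_y = 57.77 kN

Resultant of the distributed load: 26.33 × 2.8 = 73.724 kN at 3 m from C.
Taking moments about C: D_y·4.4 − (26.33·2.8)·3 − 30·1.1 = 0 → D_y = 254.172/4.4 = 57.7664 ≈ 57.77 kN.
ΣF_y = 0: C_y + 57.7664 − 26.33·2.8 − 30 = 0 → C_y = 45.96 kN.
ΣF_x = 0: no horizontal applied forces, so C_x = 0.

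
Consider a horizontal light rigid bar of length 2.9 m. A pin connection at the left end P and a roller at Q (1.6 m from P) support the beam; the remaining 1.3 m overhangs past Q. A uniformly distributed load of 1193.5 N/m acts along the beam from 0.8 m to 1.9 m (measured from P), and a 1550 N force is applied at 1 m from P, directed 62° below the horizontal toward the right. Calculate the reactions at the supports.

P_x = -727.7 N, P_y = 718.3 N, Q_y = 1963 N

Resultant of the distributed load: 1193.5 × 1.1 = 1312.85 N at 1.35 m from P.
ΣM about P: Q_y·1.6 − (1193.5·1.1)·1.35 − 1550·sin62°·1 = 0 → Q_y = 3140.92/1.6 = 1963.08 ≈ 1963 N.
ΣF_y = 0: P_y + 1963.08 − 1193.5·1.1 − 1550·sin62° = 0 → P_y = 718.3 N.
ΣF_x = 0: P_x + 1550·cos62° = 0 → P_x = -727.7 N.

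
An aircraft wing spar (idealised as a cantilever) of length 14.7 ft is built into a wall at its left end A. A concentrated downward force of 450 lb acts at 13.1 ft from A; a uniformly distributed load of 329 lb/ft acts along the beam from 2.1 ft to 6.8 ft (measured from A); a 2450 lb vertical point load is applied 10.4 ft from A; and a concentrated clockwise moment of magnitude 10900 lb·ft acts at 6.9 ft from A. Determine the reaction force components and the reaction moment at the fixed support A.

Resultant of the distributed load: 329 × 4.7 = 1546.3 lb at 4.45 ft from A.
ΣF_x = 0: A_x = 0.
ΣF_y = 0: A_y − 450 − 329·4.7 − 2450 = 0 → A_y = 4446 lb.
ΣM about A: M_A − 450·13.1 − (329·4.7)·4.45 − 2450·10.4 − 10900 = 0 → M_A = 49160 lb·ft.

A_x = 0, A_y = 4446 lb, M_A = 49160 lb·ft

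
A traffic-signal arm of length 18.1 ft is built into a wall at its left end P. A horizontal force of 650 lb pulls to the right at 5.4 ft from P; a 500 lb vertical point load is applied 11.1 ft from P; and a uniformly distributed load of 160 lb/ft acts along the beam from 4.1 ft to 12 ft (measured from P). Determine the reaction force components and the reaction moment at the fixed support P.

Resultant of the distributed load: 160 × 7.9 = 1264 lb at 8.05 ft from P.
ΣF_x = 0: P_x + 650 = 0 → P_x = -650.0 lb.
ΣF_y = 0: P_y − 500 − 160·7.9 = 0 → P_y = 1764 lb.
ΣM about P: M_P − 500·11.1 − (160·7.9)·8.05 = 0 → M_P = 15730 lb·ft.

P_x = -650.0 lb, P_y = 1764 lb, M_P = 15730 lb·ft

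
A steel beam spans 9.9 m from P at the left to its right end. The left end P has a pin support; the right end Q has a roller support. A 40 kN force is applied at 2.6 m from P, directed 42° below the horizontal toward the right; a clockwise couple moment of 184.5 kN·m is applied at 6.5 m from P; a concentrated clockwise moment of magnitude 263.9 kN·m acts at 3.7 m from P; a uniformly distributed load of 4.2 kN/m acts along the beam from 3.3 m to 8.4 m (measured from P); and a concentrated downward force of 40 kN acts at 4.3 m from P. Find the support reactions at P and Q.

Resultant of the distributed load: 4.2 × 5.1 = 21.42 kN at 5.85 m from P.
ΣM about P: Q_y·9.9 − 40·sin42°·2.6 − 184.5 − 263.9 − (4.2·5.1)·5.85 − 40·4.3 = 0 → Q_y = 815.297/9.9 = 82.3532 ≈ 82.35 kN.
ΣF_y = 0: P_y + 82.3532 − 40·sin42° − 4.2·5.1 − 40 = 0 → P_y = 5.832 kN.
ΣF_x = 0: P_x + 40·cos42° = 0 → P_x = -29.73 kN.

P_x = -29.73 kN, P_y = 5.832 kN, Q_y = 82.35 kN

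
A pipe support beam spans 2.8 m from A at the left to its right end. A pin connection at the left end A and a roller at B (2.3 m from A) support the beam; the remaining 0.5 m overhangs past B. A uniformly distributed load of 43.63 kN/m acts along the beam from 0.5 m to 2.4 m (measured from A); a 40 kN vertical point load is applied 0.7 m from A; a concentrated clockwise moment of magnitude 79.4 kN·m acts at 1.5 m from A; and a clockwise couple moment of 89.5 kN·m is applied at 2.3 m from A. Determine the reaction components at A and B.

Resultant of the distributed load: 43.63 × 1.9 = 82.897 kN at 1.45 m from A.
ΣM about A: B_y·2.3 − (43.63·1.9)·1.45 − 40·0.7 − 79.4 − 89.5 = 0 → B_y = 317.10065/2.3 = 137.87 ≈ 137.9 kN.
ΣF_y = 0: A_y + 137.87 − 43.63·1.9 − 40 = 0 → A_y = -14.97 kN.
ΣF_x = 0: no horizontal applied forces, so A_x = 0.

A_x = 0, A_y = -14.97 kN, B_y = 137.9 kN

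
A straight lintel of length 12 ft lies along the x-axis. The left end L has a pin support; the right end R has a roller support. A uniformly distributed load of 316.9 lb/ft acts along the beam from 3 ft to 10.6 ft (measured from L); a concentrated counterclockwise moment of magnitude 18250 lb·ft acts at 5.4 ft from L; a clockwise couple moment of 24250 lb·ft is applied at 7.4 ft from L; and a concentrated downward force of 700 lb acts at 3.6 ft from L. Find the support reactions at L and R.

L_x = 0, L_y = 1034 lb, R_y = 2075 lb

Resultant of the distributed load: 316.9 × 7.6 = 2408.44 lb at 6.8 ft from L.
ΣM about L: R_y·12 − (316.9·7.6)·6.8 + 18250 − 24250 − 700·3.6 = 0 → R_y = 24897.392/12 = 2074.78 ≈ 2075 lb.
ΣF_y = 0: L_y + 2074.78 − 316.9·7.6 − 700 = 0 → L_y = 1034 lb.
ΣF_x = 0: no horizontal applied forces, so L_x = 0.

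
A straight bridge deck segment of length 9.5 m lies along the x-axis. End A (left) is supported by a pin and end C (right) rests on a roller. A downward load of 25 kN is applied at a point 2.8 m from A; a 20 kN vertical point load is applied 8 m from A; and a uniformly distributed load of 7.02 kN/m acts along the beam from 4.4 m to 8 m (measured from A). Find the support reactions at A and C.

Resultant of the distributed load: 7.02 × 3.6 = 25.272 kN at 6.2 m from A.
Taking moments about A: C_y·9.5 − 25·2.8 − 20·8 − (7.02·3.6)·6.2 = 0 → C_y = 386.6864/9.5 = 40.7038 ≈ 40.70 kN.
ΣF_y = 0: A_y + 40.7038 − 25 − 20 − 7.02·3.6 = 0 → A_y = 29.57 kN.
ΣF_x = 0: no horizontal applied forces, so A_x = 0.

A_x = 0, A_y = 29.57 kN, C_y = 40.70 kN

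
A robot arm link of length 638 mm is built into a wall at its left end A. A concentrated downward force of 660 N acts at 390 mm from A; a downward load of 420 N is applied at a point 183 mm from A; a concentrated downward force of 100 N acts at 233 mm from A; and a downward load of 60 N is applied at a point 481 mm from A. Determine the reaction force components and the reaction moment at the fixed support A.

ΣF_x = 0: A_x = 0.
ΣF_y = 0: A_y − 660 − 420 − 100 − 60 = 0 → A_y = 1240 N.
ΣM about A: M_A − 660·390 − 420·183 − 100·233 − 60·481 = 0 → M_A = 386400 N·mm.

A_x = 0, A_y = 1240 N, M_A = 386400 N·mm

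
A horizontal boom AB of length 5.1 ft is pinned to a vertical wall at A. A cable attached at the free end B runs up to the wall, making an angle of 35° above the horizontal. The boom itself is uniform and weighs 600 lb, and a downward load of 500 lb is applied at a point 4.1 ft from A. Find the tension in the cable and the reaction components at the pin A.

ΣM about A: T·sin35°·5.1 − 600·2.55 − 500·4.1 = 0 → T = 3580/(5.1·0.573576) = 1223.83 ≈ 1224 lb.
ΣF_x = 0: A_x − T·cos35° = 0 → A_x = 1223.83 × 0.819152 = 1003 lb.
ΣF_y = 0: A_y + T·sin35° − 600 − 500 = 0 → A_y = 1100 − 1223.83 × 0.573576 = 398.0 lb.

T = 1224 lb, A_x = 1003 lb, A_y = 398.0 lb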